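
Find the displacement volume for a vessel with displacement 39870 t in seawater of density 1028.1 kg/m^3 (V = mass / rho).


Formula: V = mass / rho
Step 1 — convert tonnes to kg: 39870 t * 1000 = 39870000 kg
Step 2 — V = 39870000 / 1028.1 ≈ 38780 m^3 (5 s.f.)

38780 m^3


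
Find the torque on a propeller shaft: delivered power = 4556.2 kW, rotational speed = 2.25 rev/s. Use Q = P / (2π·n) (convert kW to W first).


Formula: Q = P_W / (2 * pi * n)
Step 1 — P_W = 4556.2 kW * 1000 = 4556200.0 W
Step 2 — 2 * pi * n = 2 * pi * 2.25 = 14.137167
Step 3 — Q = 4556200.0 / 14.137167 ≈ 322290 N·m (5 s.f.)

322290 N·m


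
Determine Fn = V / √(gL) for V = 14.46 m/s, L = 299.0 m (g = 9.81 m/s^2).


Formula: Fn = V / sqrt(g * L)
Step 1 — g * L = 9.81 * 299.0 = 2933.19
Step 2 — sqrt(g * L) = sqrt(2933.19) = 54.158933
Step 3 — Fn = 14.46 / 54.158933 ≈ 0.26699 (5 s.f.)

0.26699


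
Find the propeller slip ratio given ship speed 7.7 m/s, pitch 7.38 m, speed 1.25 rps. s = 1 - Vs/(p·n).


Formula: s = 1 - Vs / (p * n)
Step 1 — p * n = 7.38 * 1.25 = 9.225
Step 2 — Vs / (p*n) = 7.7 / 9.225 = 0.834688 (6 d.p.)
Step 3 — s = 1 - 0.834688 = 0.165312

0.165312


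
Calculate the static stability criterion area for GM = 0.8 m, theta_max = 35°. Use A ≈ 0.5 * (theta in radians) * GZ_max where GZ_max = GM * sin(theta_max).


Formula: GZ_max = GM * sin(theta); Area = 0.5 * theta_rad * GZ_max
Step 1 — GZ_max = 0.8 * sin(35°) = 0.8 * 0.573576 = 0.458861 m
Step 2 — theta_rad = 35 * pi/180 = 0.610865 rad
Step 3 — Area = 0.5 * 0.610865 * 0.458861 ≈ 0.14015 m·rad (5 s.f.)

0.14015 m·rad


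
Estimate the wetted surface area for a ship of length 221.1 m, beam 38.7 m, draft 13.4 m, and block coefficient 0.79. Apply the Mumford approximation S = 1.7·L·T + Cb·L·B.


Formula: S = 1.7*L*T + V/T with V = Cb*L*B*T, i.e. S = L * (1.7*T + Cb*B)
Step 1 — 1.7*T = 1.7 * 13.4 = 22.78 m
Step 2 — Cb*B = 0.79 * 38.7 = 30.573 m
Step 3 — 1.7*T + Cb*B = 22.78 + 30.573 = 53.353 m
Step 4 — S = 221.1 * 53.353 ≈ 11796 m^2 (5 s.f.)

11796 m^2


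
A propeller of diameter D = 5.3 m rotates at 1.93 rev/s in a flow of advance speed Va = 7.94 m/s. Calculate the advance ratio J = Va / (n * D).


Formula: J = Va / (n * D)
Step 1 — n * D = 1.93 * 5.3 = 10.229
Step 2 — J = 7.94 / 10.229 ≈ 0.77622 (5 s.f.)

0.77622


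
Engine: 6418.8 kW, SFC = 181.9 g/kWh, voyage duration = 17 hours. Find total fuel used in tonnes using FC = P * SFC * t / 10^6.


Formula: FC (tonnes) = P * SFC * t / 1,000,000
Step 1 — P * SFC * t = 6418.8 * 181.9 * 17 = 19848855.24 g
Step 2 — FC (tonnes) = 19848855.24 / 1,000,000 ≈ 19.849 tonnes (5 s.f.)

19.849 tonnes


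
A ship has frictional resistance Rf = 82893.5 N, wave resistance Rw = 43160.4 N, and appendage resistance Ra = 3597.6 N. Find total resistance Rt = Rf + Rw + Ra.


Formula: Rt = Rf + Rw + Ra
Substituting: Rt = 82893.5 + 43160.4 + 3597.6
Result: Rt = 129651.5 N

129651.5 N


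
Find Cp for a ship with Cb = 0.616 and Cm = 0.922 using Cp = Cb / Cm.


Formula: Cp = Cb / Cm
Substituting: Cp = 0.616 / 0.922
Result: Cp ≈ 0.66811 (5 s.f.)

0.66811


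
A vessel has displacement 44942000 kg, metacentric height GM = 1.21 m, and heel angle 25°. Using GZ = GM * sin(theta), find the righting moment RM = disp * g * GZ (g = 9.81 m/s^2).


Formula: GZ = GM * sin(theta); RM = disp * g * GZ
Step 1 — GZ = 1.21 * sin(25°) = 1.21 * 0.422618 = 0.511368 m
Step 2 — RM = 44942000 * 9.81 * 0.511368 ≈ 225450000 N·m (5 s.f.)

225450000 N·m


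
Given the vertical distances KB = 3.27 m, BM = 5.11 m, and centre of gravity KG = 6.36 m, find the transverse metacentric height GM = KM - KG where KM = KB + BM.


Formula: GM = KB + BM - KG
Step 1 — KM = KB + BM = 3.27 + 5.11 = 8.38 m
Step 2 — GM = KM - KG = 8.38 - 6.36 = 2.02 m

2.02 m


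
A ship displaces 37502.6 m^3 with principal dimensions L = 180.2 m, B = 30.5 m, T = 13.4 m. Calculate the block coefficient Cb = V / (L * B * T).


Formula: Cb = V / (L * B * T)
Step 1 — L * B * T = 180.2 * 30.5 * 13.4 = 73647.74 m^3
Step 2 — Cb = 37502.6 / 73647.74 ≈ 0.50922 (5 s.f.)

0.50922


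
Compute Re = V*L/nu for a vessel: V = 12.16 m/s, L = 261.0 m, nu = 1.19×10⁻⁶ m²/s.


Formula: Re = V * L / nu
Step 1 — V * L = 12.16 * 261.0 = 3173.76 m^2/s
Step 2 — Re = 3173.76 / 1.19e-6 = 2.67e+09

2.67e+09


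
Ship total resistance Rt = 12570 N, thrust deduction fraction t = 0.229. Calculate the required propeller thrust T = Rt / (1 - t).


Formula: T = Rt / (1 - t)
Step 1 — (1 - t) = 1 - 0.229 = 0.771
Step 2 — T = 12570 / 0.771 ≈ 16304 N (5 s.f.)

16304 N


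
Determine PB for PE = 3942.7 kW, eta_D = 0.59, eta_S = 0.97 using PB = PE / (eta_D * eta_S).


Formula: PB = PE / (eta_D * eta_S)
Step 1 — combined efficiency = eta_D * eta_S = 0.59 * 0.97 = 0.5723
Step 2 — PB = 3942.7 / 0.5723 ≈ 6889.2 kW (5 s.f.)

6889.2 kW


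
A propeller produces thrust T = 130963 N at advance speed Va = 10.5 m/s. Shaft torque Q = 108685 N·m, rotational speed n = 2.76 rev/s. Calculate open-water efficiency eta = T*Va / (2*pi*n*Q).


Formula: eta = T * Va / (2 * pi * n * Q)
Step 1 — numerator = T * Va = 130963 * 10.5 = 1375111.5
Step 2 — 2 * pi * n = 2 * pi * 2.76 = 17.341591
Step 3 — denominator = 17.341591 * 108685 = 1884770.82
Step 4 — eta = 1375111.5 / 1884770.82 ≈ 0.72959 (5 s.f.)

0.72959


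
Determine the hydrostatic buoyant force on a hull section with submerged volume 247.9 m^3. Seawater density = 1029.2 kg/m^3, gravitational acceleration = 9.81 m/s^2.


Formula: Fb = rho * g * V
Substituting: Fb = 1029.2 * 9.81 * 247.9
Intermediate: 1029.2 * 9.81 = 10096.452
Result: Fb = 10096.452 * 247.9 ≈ 2502900 N (5 s.f.)

2502900 N


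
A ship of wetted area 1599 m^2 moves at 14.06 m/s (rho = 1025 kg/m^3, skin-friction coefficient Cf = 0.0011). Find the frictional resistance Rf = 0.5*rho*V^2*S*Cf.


Formula: Rf = 0.5 * rho * V^2 * S * Cf
Step 1 — V^2 = 14.06^2 = 197.6836
Step 2 — 0.5 * rho * V^2 = 0.5 * 1025 * 197.6836 = 101312.845
Step 3 — Rf = 101312.845 * 1599 * 0.0011 ≈ 178200 N (5 s.f.)

178200 N


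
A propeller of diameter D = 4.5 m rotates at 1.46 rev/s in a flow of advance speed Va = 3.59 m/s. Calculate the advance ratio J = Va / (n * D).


Formula: J = Va / (n * D)
Step 1 — n * D = 1.46 * 4.5 = 6.57
Step 2 — J = 3.59 / 6.57 ≈ 0.54642 (5 s.f.)

0.54642


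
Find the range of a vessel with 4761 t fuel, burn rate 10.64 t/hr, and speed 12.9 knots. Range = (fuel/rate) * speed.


Formula: endurance = fuel / rate; range = endurance * speed
Step 1 — endurance = 4761 / 10.64 = 447.4624 hours
Step 2 — range = 447.4624 * 12.9 ≈ 5772.3 nautical miles (5 s.f.)

5772.3 NM


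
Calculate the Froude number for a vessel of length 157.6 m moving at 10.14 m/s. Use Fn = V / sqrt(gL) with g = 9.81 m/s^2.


Formula: Fn = V / sqrt(g * L)
Step 1 — g * L = 9.81 * 157.6 = 1546.056
Step 2 — sqrt(g * L) = sqrt(1546.056) = 39.319919
Step 3 — Fn = 10.14 / 39.319919 ≈ 0.25788 (5 s.f.)

0.25788


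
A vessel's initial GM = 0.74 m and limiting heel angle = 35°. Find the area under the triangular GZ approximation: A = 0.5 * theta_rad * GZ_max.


Formula: GZ_max = GM * sin(theta); Area = 0.5 * theta_rad * GZ_max
Step 1 — GZ_max = 0.74 * sin(35°) = 0.74 * 0.573576 = 0.424446 m
Step 2 — theta_rad = 35 * pi/180 = 0.610865 rad
Step 3 — Area = 0.5 * 0.610865 * 0.424446 ≈ 0.12964 m·rad (5 s.f.)

0.12964 m·rad


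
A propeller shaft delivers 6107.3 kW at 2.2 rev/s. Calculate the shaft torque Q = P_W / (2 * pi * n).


Formula: Q = P_W / (2 * pi * n)
Step 1 — P_W = 6107.3 kW * 1000 = 6107300.0 W
Step 2 — 2 * pi * n = 2 * pi * 2.2 = 13.823008
Step 3 — Q = 6107300.0 / 13.823008 ≈ 441820 N·m (5 s.f.)

441820 N·m


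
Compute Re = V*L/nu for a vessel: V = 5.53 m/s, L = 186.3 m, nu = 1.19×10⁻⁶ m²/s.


Formula: Re = V * L / nu
Step 1 — V * L = 5.53 * 186.3 = 1030.239 m^2/s
Step 2 — Re = 1030.239 / 1.19e-6 = 8.66e+08

8.66e+08


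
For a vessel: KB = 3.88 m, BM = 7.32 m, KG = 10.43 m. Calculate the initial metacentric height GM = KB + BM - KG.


Formula: GM = KB + BM - KG
Step 1 — KM = KB + BM = 3.88 + 7.32 = 11.2 m
Step 2 — GM = KM - KG = 11.2 - 10.43 = 0.77 m

0.77 m


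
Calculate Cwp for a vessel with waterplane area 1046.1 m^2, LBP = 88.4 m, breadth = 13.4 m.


Formula: Cwp = Aw / (L * B)
Step 1 — L * B = 88.4 * 13.4 = 1184.56 m^2
Step 2 — Cwp = 1046.1 / 1184.56 ≈ 0.88311 (5 s.f.)

0.88311


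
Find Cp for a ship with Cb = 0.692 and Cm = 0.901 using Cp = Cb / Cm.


Formula: Cp = Cb / Cm
Substituting: Cp = 0.692 / 0.901
Result: Cp ≈ 0.76804 (5 s.f.)

0.76804


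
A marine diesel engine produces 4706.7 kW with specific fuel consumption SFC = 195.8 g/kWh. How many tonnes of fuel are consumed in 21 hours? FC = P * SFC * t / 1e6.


Formula: FC (tonnes) = P * SFC * t / 1,000,000
Step 1 — P * SFC * t = 4706.7 * 195.8 * 21 = 19353009.06 g
Step 2 — FC (tonnes) = 19353009.06 / 1,000,000 ≈ 19.353 tonnes (5 s.f.)

19.353 tonnes


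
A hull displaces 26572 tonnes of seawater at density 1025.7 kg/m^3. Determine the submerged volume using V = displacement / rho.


Formula: V = mass / rho
Step 1 — convert tonnes to kg: 26572 t * 1000 = 26572000 kg
Step 2 — V = 26572000 / 1025.7 ≈ 25906 m^3 (5 s.f.)

25906 m^3


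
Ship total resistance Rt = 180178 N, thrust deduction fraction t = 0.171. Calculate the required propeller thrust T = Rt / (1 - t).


Formula: T = Rt / (1 - t)
Step 1 — (1 - t) = 1 - 0.171 = 0.829
Step 2 — T = 180178 / 0.829 ≈ 217340 N (5 s.f.)

217340 N


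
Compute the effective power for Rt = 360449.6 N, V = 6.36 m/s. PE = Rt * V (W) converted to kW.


Formula: PE = Rt * V / 1000 (kW)
Step 1 — PE (W) = 360449.6 * 6.36 = 2292459.456 W
Step 2 — PE (kW) = 2292459.456 / 1000 ≈ 2292.5 kW (5 s.f.)

2292.5 kW


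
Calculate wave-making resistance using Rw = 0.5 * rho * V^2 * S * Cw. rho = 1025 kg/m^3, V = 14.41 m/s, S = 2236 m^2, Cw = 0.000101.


Formula: Rw = 0.5 * rho * V^2 * S * Cw
Step 1 — V^2 = 14.41^2 = 207.6481
Step 2 — 0.5 * rho * V^2 = 0.5 * 1025 * 207.6481 = 106419.65125
Step 3 — Rw = 106419.65125 * 2236 * 0.000101 ≈ 24033 N (5 s.f.)

24033 N


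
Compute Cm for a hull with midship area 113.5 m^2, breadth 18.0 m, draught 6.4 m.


Formula: Cm = Am / (B * T)
Step 1 — B * T = 18.0 * 6.4 = 115.2 m^2
Step 2 — Cm = 113.5 / 115.2 ≈ 0.98524 (5 s.f.)

0.98524


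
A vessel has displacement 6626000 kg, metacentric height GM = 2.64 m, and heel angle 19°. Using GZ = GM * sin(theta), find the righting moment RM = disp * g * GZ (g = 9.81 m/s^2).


Formula: GZ = GM * sin(theta); RM = disp * g * GZ
Step 1 — GZ = 2.64 * sin(19°) = 2.64 * 0.325568 = 0.8595 m
Step 2 — RM = 6626000 * 9.81 * 0.8595 ≈ 55868000 N·m (5 s.f.)

55868000 N·m


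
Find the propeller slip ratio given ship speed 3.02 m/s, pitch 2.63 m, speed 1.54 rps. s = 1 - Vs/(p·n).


Formula: s = 1 - Vs / (p * n)
Step 1 — p * n = 2.63 * 1.54 = 4.0502
Step 2 — Vs / (p*n) = 3.02 / 4.0502 = 0.745642 (6 d.p.)
Step 3 — s = 1 - 0.745642 = 0.254358

0.254358


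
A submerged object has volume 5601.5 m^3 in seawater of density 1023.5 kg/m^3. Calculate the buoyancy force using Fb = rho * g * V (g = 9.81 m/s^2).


Formula: Fb = rho * g * V
Substituting: Fb = 1023.5 * 9.81 * 5601.5
Intermediate: 1023.5 * 9.81 = 10040.535
Result: Fb = 10040.535 * 5601.5 ≈ 56242000 N (5 s.f.)

56242000 N


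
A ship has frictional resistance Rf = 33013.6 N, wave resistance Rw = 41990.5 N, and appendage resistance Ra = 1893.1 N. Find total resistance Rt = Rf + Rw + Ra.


Formula: Rt = Rf + Rw + Ra
Substituting: Rt = 33013.6 + 41990.5 + 1893.1
Result: Rt = 76897.2 N

76897.2 N


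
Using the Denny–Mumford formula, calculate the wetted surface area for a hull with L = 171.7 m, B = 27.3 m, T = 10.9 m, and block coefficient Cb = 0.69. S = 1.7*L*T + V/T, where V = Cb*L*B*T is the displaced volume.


Formula: S = 1.7*L*T + V/T with V = Cb*L*B*T, i.e. S = L * (1.7*T + Cb*B)
Step 1 — 1.7*T = 1.7 * 10.9 = 18.53 m
Step 2 — Cb*B = 0.69 * 27.3 = 18.837 m
Step 3 — 1.7*T + Cb*B = 18.53 + 18.837 = 37.367 m
Step 4 — S = 171.7 * 37.367 ≈ 6415.9 m^2 (5 s.f.)

6415.9 m^2


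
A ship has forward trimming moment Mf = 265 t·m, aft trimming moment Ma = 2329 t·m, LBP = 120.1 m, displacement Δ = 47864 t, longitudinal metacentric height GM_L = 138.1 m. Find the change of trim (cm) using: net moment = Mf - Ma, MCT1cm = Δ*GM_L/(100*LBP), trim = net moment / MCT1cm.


Formula: net trimming moment = Mf - Ma; MCT1cm = Δ*GM_L/(100*LBP); trim = net moment / MCT1cm
Step 1 — net trimming moment = 265 - 2329 = -2064 t·m
Step 2 — MCT1cm = 47864 * 138.1 / (100 * 120.1) = 550.3762 t·m/cm
Step 3 — trim = -2064 / 550.3762 ≈ -3.7502 cm (5 s.f.)

-3.7502 cm


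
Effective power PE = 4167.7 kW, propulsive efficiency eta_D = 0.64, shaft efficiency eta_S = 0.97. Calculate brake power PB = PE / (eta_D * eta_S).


Formula: PB = PE / (eta_D * eta_S)
Step 1 — combined efficiency = eta_D * eta_S = 0.64 * 0.97 = 0.6208
Step 2 — PB = 4167.7 / 0.6208 ≈ 6713.4 kW (5 s.f.)

6713.4 kW


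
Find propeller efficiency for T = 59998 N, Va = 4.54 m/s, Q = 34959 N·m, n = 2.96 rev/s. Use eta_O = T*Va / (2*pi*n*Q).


Formula: eta = T * Va / (2 * pi * n * Q)
Step 1 — numerator = T * Va = 59998 * 4.54 = 272390.92
Step 2 — 2 * pi * n = 2 * pi * 2.96 = 18.598229
Step 3 — denominator = 18.598229 * 34959 = 650175.49
Step 4 — eta = 272390.92 / 650175.49 ≈ 0.41895 (5 s.f.)

0.41895


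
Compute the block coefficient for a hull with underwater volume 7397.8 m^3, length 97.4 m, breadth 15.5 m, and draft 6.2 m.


Formula: Cb = V / (L * B * T)
Step 1 — L * B * T = 97.4 * 15.5 * 6.2 = 9360.14 m^3
Step 2 — Cb = 7397.8 / 9360.14 ≈ 0.79035 (5 s.f.)

0.79035


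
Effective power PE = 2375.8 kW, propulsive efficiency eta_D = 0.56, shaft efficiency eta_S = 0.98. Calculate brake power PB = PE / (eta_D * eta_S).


Formula: PB = PE / (eta_D * eta_S)
Step 1 — combined efficiency = eta_D * eta_S = 0.56 * 0.98 = 0.5488
Step 2 — PB = 2375.8 / 0.5488 ≈ 4329.1 kW (5 s.f.)

4329.1 kW


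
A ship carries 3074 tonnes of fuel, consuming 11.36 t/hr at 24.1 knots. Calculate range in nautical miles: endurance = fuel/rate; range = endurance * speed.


Formula: endurance = fuel / rate; range = endurance * speed
Step 1 — endurance = 3074 / 11.36 = 270.5986 hours
Step 2 — range = 270.5986 * 24.1 ≈ 6521.4 nautical miles (5 s.f.)

6521.4 NM


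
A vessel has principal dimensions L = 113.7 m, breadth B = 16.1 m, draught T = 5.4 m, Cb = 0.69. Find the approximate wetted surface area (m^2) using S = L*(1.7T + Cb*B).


Formula: S = 1.7*L*T + V/T with V = Cb*L*B*T, i.e. S = L * (1.7*T + Cb*B)
Step 1 — 1.7*T = 1.7 * 5.4 = 9.18 m
Step 2 — Cb*B = 0.69 * 16.1 = 11.109 m
Step 3 — 1.7*T + Cb*B = 9.18 + 11.109 = 20.289 m
Step 4 — S = 113.7 * 20.289 ≈ 2306.9 m^2 (5 s.f.)

2306.9 m^2


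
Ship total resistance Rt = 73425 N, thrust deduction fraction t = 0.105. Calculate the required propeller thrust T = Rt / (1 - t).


Formula: T = Rt / (1 - t)
Step 1 — (1 - t) = 1 - 0.105 = 0.895
Step 2 — T = 73425 / 0.895 ≈ 82039 N (5 s.f.)

82039 N


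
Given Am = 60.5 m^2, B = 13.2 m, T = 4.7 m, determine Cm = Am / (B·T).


Formula: Cm = Am / (B * T)
Step 1 — B * T = 13.2 * 4.7 = 62.04 m^2
Step 2 — Cm = 60.5 / 62.04 ≈ 0.97518 (5 s.f.)

0.97518


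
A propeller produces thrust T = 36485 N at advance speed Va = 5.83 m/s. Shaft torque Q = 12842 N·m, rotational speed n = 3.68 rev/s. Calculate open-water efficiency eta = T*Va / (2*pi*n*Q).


Formula: eta = T * Va / (2 * pi * n * Q)
Step 1 — numerator = T * Va = 36485 * 5.83 = 212707.55
Step 2 — 2 * pi * n = 2 * pi * 3.68 = 23.122122
Step 3 — denominator = 23.122122 * 12842 = 296934.29
Step 4 — eta = 212707.55 / 296934.29 ≈ 0.71635 (5 s.f.)

0.71635


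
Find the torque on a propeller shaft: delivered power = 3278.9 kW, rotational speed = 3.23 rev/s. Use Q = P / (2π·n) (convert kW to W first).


Formula: Q = P_W / (2 * pi * n)
Step 1 — P_W = 3278.9 kW * 1000 = 3278900.0 W
Step 2 — 2 * pi * n = 2 * pi * 3.23 = 20.294689
Step 3 — Q = 3278900.0 / 20.294689 ≈ 161560 N·m (5 s.f.)

161560 N·m


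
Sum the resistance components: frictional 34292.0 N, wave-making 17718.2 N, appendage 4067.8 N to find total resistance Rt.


Formula: Rt = Rf + Rw + Ra
Substituting: Rt = 34292.0 + 17718.2 + 4067.8
Result: Rt = 56078.0 N

56078.0 N


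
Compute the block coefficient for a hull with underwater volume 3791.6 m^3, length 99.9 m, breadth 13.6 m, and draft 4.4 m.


Formula: Cb = V / (L * B * T)
Step 1 — L * B * T = 99.9 * 13.6 * 4.4 = 5978.016 m^3
Step 2 — Cb = 3791.6 / 5978.016 ≈ 0.63426 (5 s.f.)

0.63426


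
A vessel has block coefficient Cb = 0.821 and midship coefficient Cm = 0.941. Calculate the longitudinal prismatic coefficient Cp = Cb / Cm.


Formula: Cp = Cb / Cm
Substituting: Cp = 0.821 / 0.941
Result: Cp ≈ 0.87248 (5 s.f.)

0.87248


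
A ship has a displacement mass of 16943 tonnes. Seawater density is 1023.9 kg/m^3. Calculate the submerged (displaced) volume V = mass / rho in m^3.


Formula: V = mass / rho
Step 1 — convert tonnes to kg: 16943 t * 1000 = 16943000 kg
Step 2 — V = 16943000 / 1023.9 ≈ 16548 m^3 (5 s.f.)

16548 m^3


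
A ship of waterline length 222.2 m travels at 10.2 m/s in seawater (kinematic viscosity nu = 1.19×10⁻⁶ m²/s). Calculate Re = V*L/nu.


Formula: Re = V * L / nu
Step 1 — V * L = 10.2 * 222.2 = 2266.44 m^2/s
Step 2 — Re = 2266.44 / 1.19e-6 = 1.90e+09

1.90e+09


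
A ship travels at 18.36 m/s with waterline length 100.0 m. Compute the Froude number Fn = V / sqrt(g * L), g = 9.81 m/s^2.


Formula: Fn = V / sqrt(g * L)
Step 1 — g * L = 9.81 * 100.0 = 981.0
Step 2 — sqrt(g * L) = sqrt(981.0) = 31.32092
Step 3 — Fn = 18.36 / 31.32092 ≈ 0.58619 (5 s.f.)

0.58619


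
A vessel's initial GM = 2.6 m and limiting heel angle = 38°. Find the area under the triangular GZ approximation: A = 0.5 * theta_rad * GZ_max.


Formula: GZ_max = GM * sin(theta); Area = 0.5 * theta_rad * GZ_max
Step 1 — GZ_max = 2.6 * sin(38°) = 2.6 * 0.615661 = 1.600719 m
Step 2 — theta_rad = 38 * pi/180 = 0.663225 rad
Step 3 — Area = 0.5 * 0.663225 * 1.600719 ≈ 0.53082 m·rad (5 s.f.)

0.53082 m·rad


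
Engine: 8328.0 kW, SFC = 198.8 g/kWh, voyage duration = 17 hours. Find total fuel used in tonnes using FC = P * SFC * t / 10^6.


Formula: FC (tonnes) = P * SFC * t / 1,000,000
Step 1 — P * SFC * t = 8328.0 * 198.8 * 17 = 28145308.8 g
Step 2 — FC (tonnes) = 28145308.8 / 1,000,000 ≈ 28.145 tonnes (5 s.f.)

28.145 tonnes


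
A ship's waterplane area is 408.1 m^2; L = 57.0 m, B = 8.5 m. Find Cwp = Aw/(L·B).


Formula: Cwp = Aw / (L * B)
Step 1 — L * B = 57.0 * 8.5 = 484.5 m^2
Step 2 — Cwp = 408.1 / 484.5 ≈ 0.84231 (5 s.f.)

0.84231


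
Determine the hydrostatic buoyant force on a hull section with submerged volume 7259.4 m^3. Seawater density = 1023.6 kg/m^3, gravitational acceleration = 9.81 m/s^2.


Formula: Fb = rho * g * V
Substituting: Fb = 1023.6 * 9.81 * 7259.4
Intermediate: 1023.6 * 9.81 = 10041.516
Result: Fb = 10041.516 * 7259.4 ≈ 72895000 N (5 s.f.)

72895000 N


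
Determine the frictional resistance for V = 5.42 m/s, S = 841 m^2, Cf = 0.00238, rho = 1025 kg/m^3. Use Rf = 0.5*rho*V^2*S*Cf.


Formula: Rf = 0.5 * rho * V^2 * S * Cf
Step 1 — V^2 = 5.42^2 = 29.3764
Step 2 — 0.5 * rho * V^2 = 0.5 * 1025 * 29.3764 = 15055.405
Step 3 — Rf = 15055.405 * 841 * 0.00238 ≈ 30135 N (5 s.f.)

30135 N


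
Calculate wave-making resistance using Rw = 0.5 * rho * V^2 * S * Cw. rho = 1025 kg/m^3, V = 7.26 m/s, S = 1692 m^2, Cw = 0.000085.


Formula: Rw = 0.5 * rho * V^2 * S * Cw
Step 1 — V^2 = 7.26^2 = 52.7076
Step 2 — 0.5 * rho * V^2 = 0.5 * 1025 * 52.7076 = 27012.645
Step 3 — Rw = 27012.645 * 1692 * 0.000085 ≈ 3885.0 N (5 s.f.)

3885.0 N


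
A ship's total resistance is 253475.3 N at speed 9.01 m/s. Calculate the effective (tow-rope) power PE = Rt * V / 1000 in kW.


Formula: PE = Rt * V / 1000 (kW)
Step 1 — PE (W) = 253475.3 * 9.01 = 2283812.453 W
Step 2 — PE (kW) = 2283812.453 / 1000 ≈ 2283.8 kW (5 s.f.)

2283.8 kW


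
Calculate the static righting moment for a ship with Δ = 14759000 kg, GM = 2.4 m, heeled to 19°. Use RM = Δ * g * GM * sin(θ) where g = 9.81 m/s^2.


Formula: GZ = GM * sin(theta); RM = disp * g * GZ
Step 1 — GZ = 2.4 * sin(19°) = 2.4 * 0.325568 = 0.781363 m
Step 2 — RM = 14759000 * 9.81 * 0.781363 ≈ 113130000 N·m (5 s.f.)

113130000 N·m


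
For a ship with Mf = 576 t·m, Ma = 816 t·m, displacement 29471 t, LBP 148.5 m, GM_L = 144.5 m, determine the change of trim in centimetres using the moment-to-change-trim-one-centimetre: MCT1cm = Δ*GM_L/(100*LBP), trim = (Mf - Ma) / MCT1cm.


Formula: net trimming moment = Mf - Ma; MCT1cm = Δ*GM_L/(100*LBP); trim = net moment / MCT1cm
Step 1 — net trimming moment = 576 - 816 = -240 t·m
Step 2 — MCT1cm = 29471 * 144.5 / (100 * 148.5) = 286.7717 t·m/cm
Step 3 — trim = -240 / 286.7717 ≈ -0.83690 cm (5 s.f.)

-0.83690 cm


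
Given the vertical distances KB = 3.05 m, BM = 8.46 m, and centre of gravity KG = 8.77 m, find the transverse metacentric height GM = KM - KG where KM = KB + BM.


Formula: GM = KB + BM - KG
Step 1 — KM = KB + BM = 3.05 + 8.46 = 11.51 m
Step 2 — GM = KM - KG = 11.51 - 8.77 = 2.74 m

2.74 m


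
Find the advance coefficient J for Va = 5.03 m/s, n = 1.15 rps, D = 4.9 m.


Formula: J = Va / (n * D)
Step 1 — n * D = 1.15 * 4.9 = 5.635
Step 2 — J = 5.03 / 5.635 ≈ 0.89264 (5 s.f.)

0.89264


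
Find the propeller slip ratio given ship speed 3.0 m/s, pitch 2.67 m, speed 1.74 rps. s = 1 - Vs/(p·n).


Formula: s = 1 - Vs / (p * n)
Step 1 — p * n = 2.67 * 1.74 = 4.6458
Step 2 — Vs / (p*n) = 3.0 / 4.6458 = 0.645745 (6 d.p.)
Step 3 — s = 1 - 0.645745 = 0.354255

0.354255


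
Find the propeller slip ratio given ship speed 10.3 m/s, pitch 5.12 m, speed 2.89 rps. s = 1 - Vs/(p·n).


Formula: s = 1 - Vs / (p * n)
Step 1 — p * n = 5.12 * 2.89 = 14.7968
Step 2 — Vs / (p*n) = 10.3 / 14.7968 = 0.696096 (6 d.p.)
Step 3 — s = 1 - 0.696096 = 0.303904

0.303904


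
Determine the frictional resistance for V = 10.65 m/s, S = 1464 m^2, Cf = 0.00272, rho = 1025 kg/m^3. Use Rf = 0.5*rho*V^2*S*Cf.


Formula: Rf = 0.5 * rho * V^2 * S * Cf
Step 1 — V^2 = 10.65^2 = 113.4225
Step 2 — 0.5 * rho * V^2 = 0.5 * 1025 * 113.4225 = 58129.03125
Step 3 — Rf = 58129.03125 * 1464 * 0.00272 ≈ 231470 N (5 s.f.)

231470 N


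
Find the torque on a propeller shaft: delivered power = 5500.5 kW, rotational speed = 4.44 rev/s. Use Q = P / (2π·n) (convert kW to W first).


Formula: Q = P_W / (2 * pi * n)
Step 1 — P_W = 5500.5 kW * 1000 = 5500500.0 W
Step 2 — 2 * pi * n = 2 * pi * 4.44 = 27.897343
Step 3 — Q = 5500500.0 / 27.897343 ≈ 197170 N·m (5 s.f.)

197170 N·m


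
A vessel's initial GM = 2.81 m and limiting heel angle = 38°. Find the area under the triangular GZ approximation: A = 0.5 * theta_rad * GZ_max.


Formula: GZ_max = GM * sin(theta); Area = 0.5 * theta_rad * GZ_max
Step 1 — GZ_max = 2.81 * sin(38°) = 2.81 * 0.615661 = 1.730007 m
Step 2 — theta_rad = 38 * pi/180 = 0.663225 rad
Step 3 — Area = 0.5 * 0.663225 * 1.730007 ≈ 0.57369 m·rad (5 s.f.)

0.57369 m·rad


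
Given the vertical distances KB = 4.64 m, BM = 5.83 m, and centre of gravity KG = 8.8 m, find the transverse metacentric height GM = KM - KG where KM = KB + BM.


Formula: GM = KB + BM - KG
Step 1 — KM = KB + BM = 4.64 + 5.83 = 10.47 m
Step 2 — GM = KM - KG = 10.47 - 8.8 = 1.67 m

1.67 m


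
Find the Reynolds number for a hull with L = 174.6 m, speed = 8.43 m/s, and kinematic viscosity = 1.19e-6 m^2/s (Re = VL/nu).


Formula: Re = V * L / nu
Step 1 — V * L = 8.43 * 174.6 = 1471.878 m^2/s
Step 2 — Re = 1471.878 / 1.19e-6 = 1.24e+09

1.24e+09


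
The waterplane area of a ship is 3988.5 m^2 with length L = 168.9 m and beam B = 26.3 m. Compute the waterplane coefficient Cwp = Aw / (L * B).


Formula: Cwp = Aw / (L * B)
Step 1 — L * B = 168.9 * 26.3 = 4442.07 m^2
Step 2 — Cwp = 3988.5 / 4442.07 ≈ 0.89789 (5 s.f.)

0.89789


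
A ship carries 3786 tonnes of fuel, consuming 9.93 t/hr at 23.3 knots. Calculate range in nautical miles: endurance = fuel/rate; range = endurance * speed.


Formula: endurance = fuel / rate; range = endurance * speed
Step 1 — endurance = 3786 / 9.93 = 381.2689 hours
Step 2 — range = 381.2689 * 23.3 ≈ 8883.6 nautical miles (5 s.f.)

8883.6 NM


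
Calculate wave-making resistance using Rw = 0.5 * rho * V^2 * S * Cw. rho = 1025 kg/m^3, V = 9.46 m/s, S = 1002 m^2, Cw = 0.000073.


Formula: Rw = 0.5 * rho * V^2 * S * Cw
Step 1 — V^2 = 9.46^2 = 89.4916
Step 2 — 0.5 * rho * V^2 = 0.5 * 1025 * 89.4916 = 45864.445
Step 3 — Rw = 45864.445 * 1002 * 0.000073 ≈ 3354.8 N (5 s.f.)

3354.8 N


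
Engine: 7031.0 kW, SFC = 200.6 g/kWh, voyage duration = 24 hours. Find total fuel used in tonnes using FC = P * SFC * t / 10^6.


Formula: FC (tonnes) = P * SFC * t / 1,000,000
Step 1 — P * SFC * t = 7031.0 * 200.6 * 24 = 33850046.4 g
Step 2 — FC (tonnes) = 33850046.4 / 1,000,000 ≈ 33.850 tonnes (5 s.f.)

33.850 tonnes


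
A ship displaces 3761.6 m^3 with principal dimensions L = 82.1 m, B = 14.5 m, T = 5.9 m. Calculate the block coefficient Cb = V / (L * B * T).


Formula: Cb = V / (L * B * T)
Step 1 — L * B * T = 82.1 * 14.5 * 5.9 = 7023.655 m^3
Step 2 — Cb = 3761.6 / 7023.655 ≈ 0.53556 (5 s.f.)

0.53556


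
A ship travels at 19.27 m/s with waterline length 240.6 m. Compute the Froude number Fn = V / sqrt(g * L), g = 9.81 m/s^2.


Formula: Fn = V / sqrt(g * L)
Step 1 — g * L = 9.81 * 240.6 = 2360.286
Step 2 — sqrt(g * L) = sqrt(2360.286) = 48.582775
Step 3 — Fn = 19.27 / 48.582775 ≈ 0.39664 (5 s.f.)

0.39664


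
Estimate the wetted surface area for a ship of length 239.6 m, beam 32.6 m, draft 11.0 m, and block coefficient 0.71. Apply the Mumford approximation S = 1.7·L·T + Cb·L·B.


Formula: S = 1.7*L*T + V/T with V = Cb*L*B*T, i.e. S = L * (1.7*T + Cb*B)
Step 1 — 1.7*T = 1.7 * 11.0 = 18.7 m
Step 2 — Cb*B = 0.71 * 32.6 = 23.146 m
Step 3 — 1.7*T + Cb*B = 18.7 + 23.146 = 41.846 m
Step 4 — S = 239.6 * 41.846 ≈ 10026 m^2 (5 s.f.)

10026 m^2


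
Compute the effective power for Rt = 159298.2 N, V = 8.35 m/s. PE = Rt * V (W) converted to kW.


Formula: PE = Rt * V / 1000 (kW)
Step 1 — PE (W) = 159298.2 * 8.35 = 1330139.97 W
Step 2 — PE (kW) = 1330139.97 / 1000 ≈ 1330.1 kW (5 s.f.)

1330.1 kW


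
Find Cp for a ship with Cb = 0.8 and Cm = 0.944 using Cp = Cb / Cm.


Formula: Cp = Cb / Cm
Substituting: Cp = 0.8 / 0.944
Result: Cp ≈ 0.84746 (5 s.f.)

0.84746


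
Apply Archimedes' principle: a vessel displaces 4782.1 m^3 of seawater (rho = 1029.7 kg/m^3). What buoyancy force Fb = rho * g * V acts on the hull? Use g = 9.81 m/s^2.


Formula: Fb = rho * g * V
Substituting: Fb = 1029.7 * 9.81 * 4782.1
Intermediate: 1029.7 * 9.81 = 10101.357
Result: Fb = 10101.357 * 4782.1 ≈ 48306000 N (5 s.f.)

48306000 N


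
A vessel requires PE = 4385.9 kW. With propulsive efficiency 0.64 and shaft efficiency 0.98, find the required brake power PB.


Formula: PB = PE / (eta_D * eta_S)
Step 1 — combined efficiency = eta_D * eta_S = 0.64 * 0.98 = 0.6272
Step 2 — PB = 4385.9 / 0.6272 ≈ 6992.8 kW (5 s.f.)

6992.8 kW


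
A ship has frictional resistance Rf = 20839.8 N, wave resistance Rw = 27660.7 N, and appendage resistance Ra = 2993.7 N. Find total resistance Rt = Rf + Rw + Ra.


Formula: Rt = Rf + Rw + Ra
Substituting: Rt = 20839.8 + 27660.7 + 2993.7
Result: Rt = 51494.2 N

51494.2 N


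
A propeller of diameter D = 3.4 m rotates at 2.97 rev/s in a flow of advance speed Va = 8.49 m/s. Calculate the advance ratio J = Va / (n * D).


Formula: J = Va / (n * D)
Step 1 — n * D = 2.97 * 3.4 = 10.098
Step 2 — J = 8.49 / 10.098 ≈ 0.84076 (5 s.f.)

0.84076


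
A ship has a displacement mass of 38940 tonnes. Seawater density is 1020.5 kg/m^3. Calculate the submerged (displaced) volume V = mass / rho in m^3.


Formula: V = mass / rho
Step 1 — convert tonnes to kg: 38940 t * 1000 = 38940000 kg
Step 2 — V = 38940000 / 1020.5 ≈ 38158 m^3 (5 s.f.)

38158 m^3


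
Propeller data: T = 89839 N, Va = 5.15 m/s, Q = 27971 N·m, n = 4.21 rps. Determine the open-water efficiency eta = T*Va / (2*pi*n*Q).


Formula: eta = T * Va / (2 * pi * n * Q)
Step 1 — numerator = T * Va = 89839 * 5.15 = 462670.85
Step 2 — 2 * pi * n = 2 * pi * 4.21 = 26.45221
Step 3 — denominator = 26.45221 * 27971 = 739894.77
Step 4 — eta = 462670.85 / 739894.77 ≈ 0.62532 (5 s.f.)

0.62532


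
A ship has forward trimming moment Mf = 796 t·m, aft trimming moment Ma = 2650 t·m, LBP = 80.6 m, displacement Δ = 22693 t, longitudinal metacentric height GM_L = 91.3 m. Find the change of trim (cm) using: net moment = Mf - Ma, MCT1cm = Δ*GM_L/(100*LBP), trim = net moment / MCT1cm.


Formula: net trimming moment = Mf - Ma; MCT1cm = Δ*GM_L/(100*LBP); trim = net moment / MCT1cm
Step 1 — net trimming moment = 796 - 2650 = -1854 t·m
Step 2 — MCT1cm = 22693 * 91.3 / (100 * 80.6) = 257.0559 t·m/cm
Step 3 — trim = -1854 / 257.0559 ≈ -7.2124 cm (5 s.f.)

-7.2124 cm


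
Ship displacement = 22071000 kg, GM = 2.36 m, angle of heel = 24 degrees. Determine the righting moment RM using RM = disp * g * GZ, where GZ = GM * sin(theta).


Formula: GZ = GM * sin(theta); RM = disp * g * GZ
Step 1 — GZ = 2.36 * sin(24°) = 2.36 * 0.406737 = 0.959899 m
Step 2 — RM = 22071000 * 9.81 * 0.959899 ≈ 207830000 N·m (5 s.f.)

207830000 N·m


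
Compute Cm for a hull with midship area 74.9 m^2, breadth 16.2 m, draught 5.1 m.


Formula: Cm = Am / (B * T)
Step 1 — B * T = 16.2 * 5.1 = 82.62 m^2
Step 2 — Cm = 74.9 / 82.62 ≈ 0.90656 (5 s.f.)

0.90656


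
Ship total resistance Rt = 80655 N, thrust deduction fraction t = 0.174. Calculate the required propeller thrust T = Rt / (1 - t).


Formula: T = Rt / (1 - t)
Step 1 — (1 - t) = 1 - 0.174 = 0.826
Step 2 — T = 80655 / 0.826 ≈ 97645 N (5 s.f.)

97645 N


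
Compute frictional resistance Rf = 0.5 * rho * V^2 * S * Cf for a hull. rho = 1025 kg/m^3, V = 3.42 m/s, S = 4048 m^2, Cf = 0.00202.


Formula: Rf = 0.5 * rho * V^2 * S * Cf
Step 1 — V^2 = 3.42^2 = 11.6964
Step 2 — 0.5 * rho * V^2 = 0.5 * 1025 * 11.6964 = 5994.405
Step 3 — Rf = 5994.405 * 4048 * 0.00202 ≈ 49016 N (5 s.f.)

49016 N


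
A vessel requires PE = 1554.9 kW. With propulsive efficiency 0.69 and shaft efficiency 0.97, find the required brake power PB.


Formula: PB = PE / (eta_D * eta_S)
Step 1 — combined efficiency = eta_D * eta_S = 0.69 * 0.97 = 0.6693
Step 2 — PB = 1554.9 / 0.6693 ≈ 2323.2 kW (5 s.f.)

2323.2 kW


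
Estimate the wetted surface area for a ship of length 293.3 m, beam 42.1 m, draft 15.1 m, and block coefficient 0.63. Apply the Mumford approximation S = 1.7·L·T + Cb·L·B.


Formula: S = 1.7*L*T + V/T with V = Cb*L*B*T, i.e. S = L * (1.7*T + Cb*B)
Step 1 — 1.7*T = 1.7 * 15.1 = 25.67 m
Step 2 — Cb*B = 0.63 * 42.1 = 26.523 m
Step 3 — 1.7*T + Cb*B = 25.67 + 26.523 = 52.193 m
Step 4 — S = 293.3 * 52.193 ≈ 15308 m^2 (5 s.f.)

15308 m^2


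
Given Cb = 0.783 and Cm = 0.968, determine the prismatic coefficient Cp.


Formula: Cp = Cb / Cm
Substituting: Cp = 0.783 / 0.968
Result: Cp ≈ 0.80888 (5 s.f.)

0.80888


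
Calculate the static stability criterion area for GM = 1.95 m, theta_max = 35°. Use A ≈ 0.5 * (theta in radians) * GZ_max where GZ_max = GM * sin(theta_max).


Formula: GZ_max = GM * sin(theta); Area = 0.5 * theta_rad * GZ_max
Step 1 — GZ_max = 1.95 * sin(35°) = 1.95 * 0.573576 = 1.118473 m
Step 2 — theta_rad = 35 * pi/180 = 0.610865 rad
Step 3 — Area = 0.5 * 0.610865 * 1.118473 ≈ 0.34162 m·rad (5 s.f.)

0.34162 m·rad


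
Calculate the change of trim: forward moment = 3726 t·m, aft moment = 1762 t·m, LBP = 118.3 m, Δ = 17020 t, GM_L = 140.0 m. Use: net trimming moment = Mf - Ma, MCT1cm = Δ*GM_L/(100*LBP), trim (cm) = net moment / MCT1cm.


Formula: net trimming moment = Mf - Ma; MCT1cm = Δ*GM_L/(100*LBP); trim = net moment / MCT1cm
Step 1 — net trimming moment = 3726 - 1762 = 1964 t·m
Step 2 — MCT1cm = 17020 * 140.0 / (100 * 118.3) = 201.4201 t·m/cm
Step 3 — trim = 1964 / 201.4201 ≈ 9.7508 cm (5 s.f.)

9.7508 cm


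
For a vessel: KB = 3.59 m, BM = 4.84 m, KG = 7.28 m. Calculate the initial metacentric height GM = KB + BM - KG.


Formula: GM = KB + BM - KG
Step 1 — KM = KB + BM = 3.59 + 4.84 = 8.43 m
Step 2 — GM = KM - KG = 8.43 - 7.28 = 1.15 m

1.15 m


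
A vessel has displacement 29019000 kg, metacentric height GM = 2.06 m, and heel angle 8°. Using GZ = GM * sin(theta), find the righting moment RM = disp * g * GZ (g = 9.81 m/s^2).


Formula: GZ = GM * sin(theta); RM = disp * g * GZ
Step 1 — GZ = 2.06 * sin(8°) = 2.06 * 0.139173 = 0.286696 m
Step 2 — RM = 29019000 * 9.81 * 0.286696 ≈ 81616000 N·m (5 s.f.)

81616000 N·m


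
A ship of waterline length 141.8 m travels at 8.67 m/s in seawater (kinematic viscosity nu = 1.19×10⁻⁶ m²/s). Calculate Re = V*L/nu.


Formula: Re = V * L / nu
Step 1 — V * L = 8.67 * 141.8 = 1229.406 m^2/s
Step 2 — Re = 1229.406 / 1.19e-6 = 1.03e+09

1.03e+09


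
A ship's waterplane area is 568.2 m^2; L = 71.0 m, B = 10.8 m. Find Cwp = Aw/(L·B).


Formula: Cwp = Aw / (L * B)
Step 1 — L * B = 71.0 * 10.8 = 766.8 m^2
Step 2 — Cwp = 568.2 / 766.8 ≈ 0.74100 (5 s.f.)

0.74100


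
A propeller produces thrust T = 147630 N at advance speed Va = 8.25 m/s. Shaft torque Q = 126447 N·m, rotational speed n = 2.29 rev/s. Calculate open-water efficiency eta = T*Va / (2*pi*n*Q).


Formula: eta = T * Va / (2 * pi * n * Q)
Step 1 — numerator = T * Va = 147630 * 8.25 = 1217947.5
Step 2 — 2 * pi * n = 2 * pi * 2.29 = 14.388494
Step 3 — denominator = 14.388494 * 126447 = 1819381.9
Step 4 — eta = 1217947.5 / 1819381.9 ≈ 0.66943 (5 s.f.)

0.66943


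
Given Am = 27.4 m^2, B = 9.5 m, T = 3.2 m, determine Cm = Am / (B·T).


Formula: Cm = Am / (B * T)
Step 1 — B * T = 9.5 * 3.2 = 30.4 m^2
Step 2 — Cm = 27.4 / 30.4 ≈ 0.90132 (5 s.f.)

0.90132


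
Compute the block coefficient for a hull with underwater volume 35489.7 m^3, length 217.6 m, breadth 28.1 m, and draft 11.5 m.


Formula: Cb = V / (L * B * T)
Step 1 — L * B * T = 217.6 * 28.1 * 11.5 = 70317.44 m^3
Step 2 — Cb = 35489.7 / 70317.44 ≈ 0.50471 (5 s.f.)

0.50471


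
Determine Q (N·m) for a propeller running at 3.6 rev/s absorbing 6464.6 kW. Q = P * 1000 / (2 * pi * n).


Formula: Q = P_W / (2 * pi * n)
Step 1 — P_W = 6464.6 kW * 1000 = 6464600.0 W
Step 2 — 2 * pi * n = 2 * pi * 3.6 = 22.619467
Step 3 — Q = 6464600.0 / 22.619467 ≈ 285800 N·m (5 s.f.)

285800 N·m


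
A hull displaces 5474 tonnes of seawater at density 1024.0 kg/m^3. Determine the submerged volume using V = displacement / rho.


Formula: V = mass / rho
Step 1 — convert tonnes to kg: 5474 t * 1000 = 5474000 kg
Step 2 — V = 5474000 / 1024.0 ≈ 5345.7 m^3 (5 s.f.)

5345.7 m^3


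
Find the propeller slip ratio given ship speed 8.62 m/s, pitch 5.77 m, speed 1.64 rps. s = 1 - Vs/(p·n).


Formula: s = 1 - Vs / (p * n)
Step 1 — p * n = 5.77 * 1.64 = 9.4628
Step 2 — Vs / (p*n) = 8.62 / 9.4628 = 0.910935 (6 d.p.)
Step 3 — s = 1 - 0.910935 = 0.089065

0.089065


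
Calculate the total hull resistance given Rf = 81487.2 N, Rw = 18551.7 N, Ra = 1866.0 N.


Formula: Rt = Rf + Rw + Ra
Substituting: Rt = 81487.2 + 18551.7 + 1866.0
Result: Rt = 101904.9 N

101904.9 N


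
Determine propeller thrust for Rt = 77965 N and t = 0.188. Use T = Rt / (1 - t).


Formula: T = Rt / (1 - t)
Step 1 — (1 - t) = 1 - 0.188 = 0.812
Step 2 — T = 77965 / 0.812 ≈ 96016 N (5 s.f.)

96016 N


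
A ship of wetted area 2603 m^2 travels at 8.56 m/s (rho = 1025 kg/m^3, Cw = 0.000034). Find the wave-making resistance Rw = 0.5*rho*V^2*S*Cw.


Formula: Rw = 0.5 * rho * V^2 * S * Cw
Step 1 — V^2 = 8.56^2 = 73.2736
Step 2 — 0.5 * rho * V^2 = 0.5 * 1025 * 73.2736 = 37552.72
Step 3 — Rw = 37552.72 * 2603 * 0.000034 ≈ 3323.5 N (5 s.f.)

3323.5 N


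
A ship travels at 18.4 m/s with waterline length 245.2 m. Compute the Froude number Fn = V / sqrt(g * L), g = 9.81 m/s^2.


Formula: Fn = V / sqrt(g * L)
Step 1 — g * L = 9.81 * 245.2 = 2405.412
Step 2 — sqrt(g * L) = sqrt(2405.412) = 49.045
Step 3 — Fn = 18.4 / 49.045 ≈ 0.37517 (5 s.f.)

0.37517


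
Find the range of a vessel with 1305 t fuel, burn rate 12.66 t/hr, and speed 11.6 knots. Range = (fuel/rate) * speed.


Formula: endurance = fuel / rate; range = endurance * speed
Step 1 — endurance = 1305 / 12.66 = 103.0806 hours
Step 2 — range = 103.0806 * 11.6 ≈ 1195.7 nautical miles (5 s.f.)

1195.7 NM


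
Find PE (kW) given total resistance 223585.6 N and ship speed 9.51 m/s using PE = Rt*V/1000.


Formula: PE = Rt * V / 1000 (kW)
Step 1 — PE (W) = 223585.6 * 9.51 = 2126299.056 W
Step 2 — PE (kW) = 2126299.056 / 1000 ≈ 2126.3 kW (5 s.f.)

2126.3 kW


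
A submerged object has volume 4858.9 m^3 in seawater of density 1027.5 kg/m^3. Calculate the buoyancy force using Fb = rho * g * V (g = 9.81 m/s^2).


Formula: Fb = rho * g * V
Substituting: Fb = 1027.5 * 9.81 * 4858.9
Intermediate: 1027.5 * 9.81 = 10079.775
Result: Fb = 10079.775 * 4858.9 ≈ 48977000 N (5 s.f.)

48977000 N


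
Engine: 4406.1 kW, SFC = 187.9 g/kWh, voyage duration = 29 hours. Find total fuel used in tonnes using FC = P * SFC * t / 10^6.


Formula: FC (tonnes) = P * SFC * t / 1,000,000
Step 1 — P * SFC * t = 4406.1 * 187.9 * 29 = 24009279.51 g
Step 2 — FC (tonnes) = 24009279.51 / 1,000,000 ≈ 24.009 tonnes (5 s.f.)

24.009 tonnes


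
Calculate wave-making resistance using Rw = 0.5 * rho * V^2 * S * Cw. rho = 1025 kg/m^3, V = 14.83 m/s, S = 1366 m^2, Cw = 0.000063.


Formula: Rw = 0.5 * rho * V^2 * S * Cw
Step 1 — V^2 = 14.83^2 = 219.9289
Step 2 — 0.5 * rho * V^2 = 0.5 * 1025 * 219.9289 = 112713.56125
Step 3 — Rw = 112713.56125 * 1366 * 0.000063 ≈ 9699.9 N (5 s.f.)

9699.9 N


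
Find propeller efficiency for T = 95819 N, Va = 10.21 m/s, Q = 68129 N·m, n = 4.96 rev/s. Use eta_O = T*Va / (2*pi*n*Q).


Formula: eta = T * Va / (2 * pi * n * Q)
Step 1 — numerator = T * Va = 95819 * 10.21 = 978311.99
Step 2 — 2 * pi * n = 2 * pi * 4.96 = 31.164599
Step 3 — denominator = 31.164599 * 68129 = 2123212.97
Step 4 — eta = 978311.99 / 2123212.97 ≈ 0.46077 (5 s.f.)

0.46077


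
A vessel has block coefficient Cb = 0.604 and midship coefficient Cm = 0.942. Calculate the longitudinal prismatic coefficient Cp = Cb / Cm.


Formula: Cp = Cb / Cm
Substituting: Cp = 0.604 / 0.942
Result: Cp ≈ 0.64119 (5 s.f.)

0.64119


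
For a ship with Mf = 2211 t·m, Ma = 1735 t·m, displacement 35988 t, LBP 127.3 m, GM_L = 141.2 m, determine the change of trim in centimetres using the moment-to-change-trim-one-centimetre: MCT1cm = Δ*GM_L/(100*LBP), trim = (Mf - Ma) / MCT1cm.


Formula: net trimming moment = Mf - Ma; MCT1cm = Δ*GM_L/(100*LBP); trim = net moment / MCT1cm
Step 1 — net trimming moment = 2211 - 1735 = 476 t·m
Step 2 — MCT1cm = 35988 * 141.2 / (100 * 127.3) = 399.1756 t·m/cm
Step 3 — trim = 476 / 399.1756 ≈ 1.1925 cm (5 s.f.)

1.1925 cm


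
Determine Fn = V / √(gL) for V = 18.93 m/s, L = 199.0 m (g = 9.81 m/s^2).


Formula: Fn = V / sqrt(g * L)
Step 1 — g * L = 9.81 * 199.0 = 1952.19
Step 2 — sqrt(g * L) = sqrt(1952.19) = 44.183594
Step 3 — Fn = 18.93 / 44.183594 ≈ 0.42844 (5 s.f.)

0.42844
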